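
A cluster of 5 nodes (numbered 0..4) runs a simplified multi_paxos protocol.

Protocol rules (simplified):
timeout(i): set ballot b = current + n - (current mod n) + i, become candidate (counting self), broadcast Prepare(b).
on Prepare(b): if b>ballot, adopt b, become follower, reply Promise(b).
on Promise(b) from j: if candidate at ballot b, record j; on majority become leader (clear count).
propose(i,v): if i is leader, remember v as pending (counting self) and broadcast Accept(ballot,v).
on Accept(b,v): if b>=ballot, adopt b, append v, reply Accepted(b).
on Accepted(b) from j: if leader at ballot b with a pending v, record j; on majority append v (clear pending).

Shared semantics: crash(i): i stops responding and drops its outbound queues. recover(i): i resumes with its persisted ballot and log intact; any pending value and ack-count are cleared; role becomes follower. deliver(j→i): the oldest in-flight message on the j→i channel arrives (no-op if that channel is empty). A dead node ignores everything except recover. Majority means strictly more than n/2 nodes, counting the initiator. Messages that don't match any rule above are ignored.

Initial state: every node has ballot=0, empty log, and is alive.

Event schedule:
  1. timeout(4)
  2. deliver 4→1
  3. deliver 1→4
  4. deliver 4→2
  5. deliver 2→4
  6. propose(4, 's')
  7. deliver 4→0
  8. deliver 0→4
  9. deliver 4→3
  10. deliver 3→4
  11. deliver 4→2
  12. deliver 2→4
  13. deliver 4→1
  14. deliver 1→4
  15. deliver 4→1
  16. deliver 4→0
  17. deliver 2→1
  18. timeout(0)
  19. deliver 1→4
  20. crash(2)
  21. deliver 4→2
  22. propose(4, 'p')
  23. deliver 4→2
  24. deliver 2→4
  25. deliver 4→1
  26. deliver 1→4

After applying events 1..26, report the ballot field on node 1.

after 1 — timeout(4): n4:cand/b9/[-]
after 2 — deliver 4→1: n1:foll/b9/[-]
after 3 — deliver 1→4: ·
after 4 — deliver 4→2: n2:foll/b9/[-]
after 5 — deliver 2→4: n4:lead/b9/[-]
after 6 — propose(4,'s'): ·
after 7 — deliver 4→0: n0:foll/b9/[-]
after 8 — deliver 0→4: ·
after 9 — deliver 4→3: n3:foll/b9/[-]
after 10 — deliver 3→4: ·
after 11 — deliver 4→2: n2:foll/b9/[s]
after 12 — deliver 2→4: ·
after 13 — deliver 4→1: n1:foll/b9/[s]
after 14 — deliver 1→4: n4:lead/b9/[s]
after 15 — deliver 4→1: ·
after 16 — deliver 4→0: n0:foll/b9/[s]
after 17 — deliver 2→1: ·
after 18 — timeout(0): n0:cand/b10/[s]
after 19 — deliver 1→4: ·
after 20 — crash(2): n2:✗foll/b9/[s]
after 21 — deliver 4→2: ·
after 22 — propose(4,'p'): ·
after 23 — deliver 4→2: ·
after 24 — deliver 2→4: ·
after 25 — deliver 4→1: n1:foll/b9/[s,p]
after 26 — deliver 1→4: ·

9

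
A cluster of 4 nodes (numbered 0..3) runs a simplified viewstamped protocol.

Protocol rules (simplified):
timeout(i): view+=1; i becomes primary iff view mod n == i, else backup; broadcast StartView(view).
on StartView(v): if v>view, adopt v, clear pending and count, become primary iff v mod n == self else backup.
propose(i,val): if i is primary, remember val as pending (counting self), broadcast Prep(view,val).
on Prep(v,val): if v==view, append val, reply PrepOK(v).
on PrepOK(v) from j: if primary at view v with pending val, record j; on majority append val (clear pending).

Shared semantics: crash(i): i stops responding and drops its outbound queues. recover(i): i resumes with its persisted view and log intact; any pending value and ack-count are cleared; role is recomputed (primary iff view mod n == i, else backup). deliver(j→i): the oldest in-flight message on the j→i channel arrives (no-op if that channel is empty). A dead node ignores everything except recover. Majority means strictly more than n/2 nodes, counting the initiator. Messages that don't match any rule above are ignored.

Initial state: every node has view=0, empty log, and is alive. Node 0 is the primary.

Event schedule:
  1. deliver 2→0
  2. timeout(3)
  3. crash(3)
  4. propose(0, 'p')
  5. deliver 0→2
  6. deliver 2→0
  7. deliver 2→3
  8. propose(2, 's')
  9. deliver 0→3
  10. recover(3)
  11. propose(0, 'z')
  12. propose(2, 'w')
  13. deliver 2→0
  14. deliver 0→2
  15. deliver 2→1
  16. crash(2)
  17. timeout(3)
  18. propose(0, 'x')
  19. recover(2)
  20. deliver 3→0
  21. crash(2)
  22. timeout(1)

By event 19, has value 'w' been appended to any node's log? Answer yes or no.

after 1 — deliver 2→0: ·
after 2 — timeout(3): n3:back/v1/[-]
after 3 — crash(3): n3:✗back/v1/[-]
after 4 — propose(0,'p'): ·
after 5 — deliver 0→2: n2:back/v0/[p]
after 6 — deliver 2→0: ·
after 7 — deliver 2→3: ·
after 8 — propose(2,'s'): ·
after 9 — deliver 0→3: ·
after 10 — recover(3): n3:back/v1/[-]
after 11 — propose(0,'z'): ·
after 12 — propose(2,'w'): ·
after 13 — deliver 2→0: ·
after 14 — deliver 0→2: n2:back/v0/[p,z]
after 15 — deliver 2→1: ·
after 16 — crash(2): n2:✗back/v0/[p,z]
after 17 — timeout(3): n3:back/v2/[-]
after 18 — propose(0,'x'): ·
after 19 — recover(2): n2:back/v0/[p,z]

no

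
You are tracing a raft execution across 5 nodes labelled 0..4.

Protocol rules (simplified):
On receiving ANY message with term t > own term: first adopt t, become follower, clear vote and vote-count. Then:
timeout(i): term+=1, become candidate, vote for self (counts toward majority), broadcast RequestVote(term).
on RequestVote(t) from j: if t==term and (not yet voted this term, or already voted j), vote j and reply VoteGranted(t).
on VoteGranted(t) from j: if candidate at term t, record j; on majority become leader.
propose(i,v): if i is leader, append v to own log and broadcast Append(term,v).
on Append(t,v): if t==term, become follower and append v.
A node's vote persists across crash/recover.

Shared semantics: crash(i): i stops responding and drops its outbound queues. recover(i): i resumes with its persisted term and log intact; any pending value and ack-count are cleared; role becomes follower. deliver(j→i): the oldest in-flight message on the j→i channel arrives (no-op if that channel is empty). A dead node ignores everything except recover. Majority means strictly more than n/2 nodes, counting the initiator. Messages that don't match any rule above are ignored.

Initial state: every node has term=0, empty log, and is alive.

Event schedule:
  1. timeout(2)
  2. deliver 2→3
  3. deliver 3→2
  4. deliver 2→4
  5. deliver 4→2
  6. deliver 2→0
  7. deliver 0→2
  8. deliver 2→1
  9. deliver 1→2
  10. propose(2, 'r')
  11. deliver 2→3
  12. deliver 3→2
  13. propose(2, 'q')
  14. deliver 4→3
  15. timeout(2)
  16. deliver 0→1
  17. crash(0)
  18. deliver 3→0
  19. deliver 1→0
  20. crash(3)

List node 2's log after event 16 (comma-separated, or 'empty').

r,q

1. timeout(2):  <2:cand t1 ->
2. deliver 2→3:  <3:foll t1 ->
3. deliver 3→2:  nop
4. deliver 2→4:  <4:foll t1 ->
5. deliver 4→2:  <2:lead t1 ->
6. deliver 2→0:  <0:foll t1 ->
7. deliver 0→2:  nop
8. deliver 2→1:  <1:foll t1 ->
9. deliver 1→2:  nop
10. propose(2,'r'):  <2:lead t1 r>
11. deliver 2→3:  <3:foll t1 r>
12. deliver 3→2:  nop
13. propose(2,'q'):  <2:lead t1 r,q>
14. deliver 4→3:  nop
15. timeout(2):  <2:cand t2 r,q>
16. deliver 0→1:  nop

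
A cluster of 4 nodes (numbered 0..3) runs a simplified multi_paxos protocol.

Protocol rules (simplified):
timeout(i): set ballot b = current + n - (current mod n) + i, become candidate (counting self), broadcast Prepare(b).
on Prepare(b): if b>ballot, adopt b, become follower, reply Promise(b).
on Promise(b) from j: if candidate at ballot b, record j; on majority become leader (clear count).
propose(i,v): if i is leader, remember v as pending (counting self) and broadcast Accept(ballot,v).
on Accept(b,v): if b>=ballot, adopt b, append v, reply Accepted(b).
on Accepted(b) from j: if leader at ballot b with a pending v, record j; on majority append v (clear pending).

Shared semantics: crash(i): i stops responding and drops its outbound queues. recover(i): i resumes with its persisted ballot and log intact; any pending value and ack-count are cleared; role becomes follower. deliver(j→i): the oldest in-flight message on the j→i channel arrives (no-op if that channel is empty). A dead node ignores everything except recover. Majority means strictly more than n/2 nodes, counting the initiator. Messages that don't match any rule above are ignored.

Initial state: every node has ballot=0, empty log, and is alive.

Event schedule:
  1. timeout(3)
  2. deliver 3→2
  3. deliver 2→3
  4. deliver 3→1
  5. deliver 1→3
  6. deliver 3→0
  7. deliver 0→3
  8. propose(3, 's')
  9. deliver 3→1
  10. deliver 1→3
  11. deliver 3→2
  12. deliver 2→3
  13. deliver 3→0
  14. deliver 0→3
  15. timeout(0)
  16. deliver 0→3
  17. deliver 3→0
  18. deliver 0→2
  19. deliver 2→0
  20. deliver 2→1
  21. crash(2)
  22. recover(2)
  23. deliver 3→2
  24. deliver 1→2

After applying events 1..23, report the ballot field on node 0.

[1] timeout(3) → N3(cand b7 [-])
[2] deliver 3→2 → N2(foll b7 [-])
[3] deliver 2→3 → ∅
[4] deliver 3→1 → N1(foll b7 [-])
[5] deliver 1→3 → N3(lead b7 [-])
[6] deliver 3→0 → N0(foll b7 [-])
[7] deliver 0→3 → ∅
[8] propose(3,'s') → ∅
[9] deliver 3→1 → N1(foll b7 [s])
[10] deliver 1→3 → ∅
[11] deliver 3→2 → N2(foll b7 [s])
[12] deliver 2→3 → N3(lead b7 [s])
[13] deliver 3→0 → N0(foll b7 [s])
[14] deliver 0→3 → ∅
[15] timeout(0) → N0(cand b8 [s])
[16] deliver 0→3 → N3(foll b8 [s])
[17] deliver 3→0 → ∅
[18] deliver 0→2 → N2(foll b8 [s])
[19] deliver 2→0 → N0(lead b8 [s])
[20] deliver 2→1 → ∅
[21] crash(2) → N2(✗foll b8 [s])
[22] recover(2) → N2(foll b8 [s])
[23] deliver 3→2 → ∅

8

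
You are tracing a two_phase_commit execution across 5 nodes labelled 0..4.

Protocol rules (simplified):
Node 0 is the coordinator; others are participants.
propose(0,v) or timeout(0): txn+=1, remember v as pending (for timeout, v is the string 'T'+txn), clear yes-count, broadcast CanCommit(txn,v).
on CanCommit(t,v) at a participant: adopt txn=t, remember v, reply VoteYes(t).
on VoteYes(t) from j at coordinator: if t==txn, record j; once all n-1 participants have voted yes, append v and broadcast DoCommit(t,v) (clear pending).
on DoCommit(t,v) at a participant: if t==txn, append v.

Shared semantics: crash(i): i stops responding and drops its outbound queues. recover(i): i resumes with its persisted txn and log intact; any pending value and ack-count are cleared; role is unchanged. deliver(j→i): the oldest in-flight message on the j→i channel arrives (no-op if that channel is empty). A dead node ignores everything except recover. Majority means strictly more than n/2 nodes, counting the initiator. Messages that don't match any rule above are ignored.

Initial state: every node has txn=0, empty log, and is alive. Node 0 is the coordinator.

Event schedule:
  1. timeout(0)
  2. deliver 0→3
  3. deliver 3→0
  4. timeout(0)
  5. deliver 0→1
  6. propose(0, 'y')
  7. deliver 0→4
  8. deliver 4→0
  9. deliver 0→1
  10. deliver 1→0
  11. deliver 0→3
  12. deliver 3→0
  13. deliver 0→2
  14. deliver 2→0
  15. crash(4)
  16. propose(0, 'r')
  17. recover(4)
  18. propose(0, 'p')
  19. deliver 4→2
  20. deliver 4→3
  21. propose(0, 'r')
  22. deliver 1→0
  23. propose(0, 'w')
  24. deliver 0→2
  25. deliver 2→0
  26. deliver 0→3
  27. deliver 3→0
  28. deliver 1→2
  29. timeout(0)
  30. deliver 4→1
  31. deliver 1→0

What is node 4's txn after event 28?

1

e1 timeout(0): 0[coor,t=1,-]
e2 deliver 0→3: 3[part,t=1,-]
e3 deliver 3→0: ·
e4 timeout(0): 0[coor,t=2,-]
e5 deliver 0→1: 1[part,t=1,-]
e6 propose(0,'y'): 0[coor,t=3,-]
e7 deliver 0→4: 4[part,t=1,-]
e8 deliver 4→0: ·
e9 deliver 0→1: 1[part,t=2,-]
e10 deliver 1→0: ·
e11 deliver 0→3: 3[part,t=2,-]
e12 deliver 3→0: ·
e13 deliver 0→2: 2[part,t=1,-]
e14 deliver 2→0: ·
e15 crash(4): 4[✗part,t=1,-]
e16 propose(0,'r'): 0[coor,t=4,-]
e17 recover(4): 4[part,t=1,-]
e18 propose(0,'p'): 0[coor,t=5,-]
e19 deliver 4→2: ·
e20 deliver 4→3: ·
e21 propose(0,'r'): 0[coor,t=6,-]
e22 deliver 1→0: ·
e23 propose(0,'w'): 0[coor,t=7,-]
e24 deliver 0→2: 2[part,t=2,-]
e25 deliver 2→0: ·
e26 deliver 0→3: 3[part,t=3,-]
e27 deliver 3→0: ·
e28 deliver 1→2: ·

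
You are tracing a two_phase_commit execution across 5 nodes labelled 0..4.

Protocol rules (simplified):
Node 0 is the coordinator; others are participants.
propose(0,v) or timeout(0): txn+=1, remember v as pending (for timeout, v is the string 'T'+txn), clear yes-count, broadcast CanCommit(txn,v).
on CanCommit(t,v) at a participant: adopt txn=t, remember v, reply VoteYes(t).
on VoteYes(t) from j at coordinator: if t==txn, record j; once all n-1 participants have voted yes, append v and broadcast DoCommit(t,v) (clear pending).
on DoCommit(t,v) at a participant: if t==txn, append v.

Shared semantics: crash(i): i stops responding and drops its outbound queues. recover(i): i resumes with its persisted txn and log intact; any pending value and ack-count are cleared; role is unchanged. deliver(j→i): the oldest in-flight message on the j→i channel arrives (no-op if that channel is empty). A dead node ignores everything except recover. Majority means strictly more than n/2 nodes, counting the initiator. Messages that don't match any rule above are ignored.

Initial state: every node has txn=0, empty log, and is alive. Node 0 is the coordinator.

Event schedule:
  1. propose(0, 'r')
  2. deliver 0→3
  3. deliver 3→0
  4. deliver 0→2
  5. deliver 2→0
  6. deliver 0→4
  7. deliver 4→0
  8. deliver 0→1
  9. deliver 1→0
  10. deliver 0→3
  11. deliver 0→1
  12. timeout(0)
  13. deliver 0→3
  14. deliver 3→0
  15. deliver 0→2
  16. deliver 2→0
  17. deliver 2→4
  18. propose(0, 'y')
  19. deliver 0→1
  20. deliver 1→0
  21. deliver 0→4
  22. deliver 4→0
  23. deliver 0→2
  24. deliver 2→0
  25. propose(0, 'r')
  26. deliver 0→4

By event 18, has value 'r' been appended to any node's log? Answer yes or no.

step 1 propose(0,'r'): 0={coor,t=1,log=-}
step 2 deliver 0→3: 3={part,t=1,log=-}
step 3 deliver 3→0: —
step 4 deliver 0→2: 2={part,t=1,log=-}
step 5 deliver 2→0: —
step 6 deliver 0→4: 4={part,t=1,log=-}
step 7 deliver 4→0: —
step 8 deliver 0→1: 1={part,t=1,log=-}
step 9 deliver 1→0: 0={coor,t=1,log=r}
step 10 deliver 0→3: 3={part,t=1,log=r}
step 11 deliver 0→1: 1={part,t=1,log=r}
step 12 timeout(0): 0={coor,t=2,log=r}
step 13 deliver 0→3: 3={part,t=2,log=r}
step 14 deliver 3→0: —
step 15 deliver 0→2: 2={part,t=1,log=r}
step 16 deliver 2→0: —
step 17 deliver 2→4: —
step 18 propose(0,'y'): 0={coor,t=3,log=r}

yes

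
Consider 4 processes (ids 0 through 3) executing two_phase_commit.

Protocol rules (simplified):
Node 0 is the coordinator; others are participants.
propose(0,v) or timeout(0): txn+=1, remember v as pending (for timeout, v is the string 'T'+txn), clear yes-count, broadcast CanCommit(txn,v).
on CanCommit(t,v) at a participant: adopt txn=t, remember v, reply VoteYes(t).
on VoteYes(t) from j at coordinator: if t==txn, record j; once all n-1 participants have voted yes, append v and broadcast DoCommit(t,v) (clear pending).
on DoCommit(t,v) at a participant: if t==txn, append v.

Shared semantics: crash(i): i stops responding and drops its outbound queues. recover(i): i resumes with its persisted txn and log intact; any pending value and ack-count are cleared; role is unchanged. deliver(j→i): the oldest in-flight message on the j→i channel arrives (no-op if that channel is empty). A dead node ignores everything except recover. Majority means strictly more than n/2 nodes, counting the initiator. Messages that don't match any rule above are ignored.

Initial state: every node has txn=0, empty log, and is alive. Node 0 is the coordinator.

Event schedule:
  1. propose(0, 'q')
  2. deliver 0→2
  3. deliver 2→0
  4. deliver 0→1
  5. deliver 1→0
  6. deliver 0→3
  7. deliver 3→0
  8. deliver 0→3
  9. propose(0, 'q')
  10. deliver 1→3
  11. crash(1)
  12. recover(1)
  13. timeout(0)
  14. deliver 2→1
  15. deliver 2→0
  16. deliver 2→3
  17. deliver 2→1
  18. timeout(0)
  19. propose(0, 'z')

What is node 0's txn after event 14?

e1 propose(0,'q'): 0[coor,t=1,-]
e2 deliver 0→2: 2[part,t=1,-]
e3 deliver 2→0: ·
e4 deliver 0→1: 1[part,t=1,-]
e5 deliver 1→0: ·
e6 deliver 0→3: 3[part,t=1,-]
e7 deliver 3→0: 0[coor,t=1,q]
e8 deliver 0→3: 3[part,t=1,q]
e9 propose(0,'q'): 0[coor,t=2,q]
e10 deliver 1→3: ·
e11 crash(1): 1[✗part,t=1,-]
e12 recover(1): 1[part,t=1,-]
e13 timeout(0): 0[coor,t=3,q]
e14 deliver 2→1: ·

3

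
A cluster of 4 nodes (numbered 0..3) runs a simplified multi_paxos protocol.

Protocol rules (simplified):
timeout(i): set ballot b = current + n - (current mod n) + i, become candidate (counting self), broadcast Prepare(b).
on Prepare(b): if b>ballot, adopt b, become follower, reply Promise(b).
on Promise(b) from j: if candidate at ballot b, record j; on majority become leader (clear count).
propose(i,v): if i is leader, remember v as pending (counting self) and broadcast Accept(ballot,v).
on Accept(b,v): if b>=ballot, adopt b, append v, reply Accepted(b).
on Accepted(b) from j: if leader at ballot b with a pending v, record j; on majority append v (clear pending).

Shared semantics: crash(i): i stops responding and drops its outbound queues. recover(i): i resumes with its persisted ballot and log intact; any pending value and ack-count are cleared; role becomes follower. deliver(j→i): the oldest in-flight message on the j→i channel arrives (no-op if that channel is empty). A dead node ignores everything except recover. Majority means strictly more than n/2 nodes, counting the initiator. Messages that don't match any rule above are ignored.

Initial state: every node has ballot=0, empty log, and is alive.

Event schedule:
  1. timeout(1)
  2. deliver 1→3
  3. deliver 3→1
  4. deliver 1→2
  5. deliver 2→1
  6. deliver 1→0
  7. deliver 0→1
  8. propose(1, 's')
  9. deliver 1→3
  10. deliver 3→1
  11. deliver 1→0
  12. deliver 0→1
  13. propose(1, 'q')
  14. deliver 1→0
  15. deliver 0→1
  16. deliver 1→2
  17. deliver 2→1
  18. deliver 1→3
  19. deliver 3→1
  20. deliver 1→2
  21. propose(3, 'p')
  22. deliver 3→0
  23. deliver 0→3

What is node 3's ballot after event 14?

after 1 — timeout(1): n1:cand/b5/[-]
after 2 — deliver 1→3: n3:foll/b5/[-]
after 3 — deliver 3→1: ·
after 4 — deliver 1→2: n2:foll/b5/[-]
after 5 — deliver 2→1: n1:lead/b5/[-]
after 6 — deliver 1→0: n0:foll/b5/[-]
after 7 — deliver 0→1: ·
after 8 — propose(1,'s'): ·
after 9 — deliver 1→3: n3:foll/b5/[s]
after 10 — deliver 3→1: ·
after 11 — deliver 1→0: n0:foll/b5/[s]
after 12 — deliver 0→1: n1:lead/b5/[s]
after 13 — propose(1,'q'): ·
after 14 — deliver 1→0: n0:foll/b5/[s,q]

5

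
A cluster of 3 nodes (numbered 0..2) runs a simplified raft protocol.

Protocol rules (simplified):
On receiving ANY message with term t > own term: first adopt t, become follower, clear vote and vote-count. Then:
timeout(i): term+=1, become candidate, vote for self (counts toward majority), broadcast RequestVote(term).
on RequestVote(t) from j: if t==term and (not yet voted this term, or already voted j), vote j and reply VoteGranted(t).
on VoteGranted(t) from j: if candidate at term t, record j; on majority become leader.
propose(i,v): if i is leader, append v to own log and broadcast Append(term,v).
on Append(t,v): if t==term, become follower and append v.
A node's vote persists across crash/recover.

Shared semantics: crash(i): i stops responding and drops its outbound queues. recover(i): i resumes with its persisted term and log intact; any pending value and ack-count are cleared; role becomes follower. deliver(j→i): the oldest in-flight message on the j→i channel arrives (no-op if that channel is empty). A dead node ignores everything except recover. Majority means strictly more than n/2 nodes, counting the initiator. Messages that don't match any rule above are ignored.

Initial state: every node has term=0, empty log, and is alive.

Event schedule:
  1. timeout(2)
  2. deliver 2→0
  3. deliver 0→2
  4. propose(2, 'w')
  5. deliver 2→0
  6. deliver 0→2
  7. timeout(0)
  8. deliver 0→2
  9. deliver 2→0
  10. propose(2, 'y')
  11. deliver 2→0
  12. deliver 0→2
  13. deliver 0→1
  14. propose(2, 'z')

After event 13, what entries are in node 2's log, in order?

step 1 timeout(2): 2={cand,t=1,log=-}
step 2 deliver 2→0: 0={foll,t=1,log=-}
step 3 deliver 0→2: 2={lead,t=1,log=-}
step 4 propose(2,'w'): 2={lead,t=1,log=w}
step 5 deliver 2→0: 0={foll,t=1,log=w}
step 6 deliver 0→2: —
step 7 timeout(0): 0={cand,t=2,log=w}
step 8 deliver 0→2: 2={foll,t=2,log=w}
step 9 deliver 2→0: 0={lead,t=2,log=w}
step 10 propose(2,'y'): —
step 11 deliver 2→0: —
step 12 deliver 0→2: —
step 13 deliver 0→1: 1={foll,t=2,log=-}

w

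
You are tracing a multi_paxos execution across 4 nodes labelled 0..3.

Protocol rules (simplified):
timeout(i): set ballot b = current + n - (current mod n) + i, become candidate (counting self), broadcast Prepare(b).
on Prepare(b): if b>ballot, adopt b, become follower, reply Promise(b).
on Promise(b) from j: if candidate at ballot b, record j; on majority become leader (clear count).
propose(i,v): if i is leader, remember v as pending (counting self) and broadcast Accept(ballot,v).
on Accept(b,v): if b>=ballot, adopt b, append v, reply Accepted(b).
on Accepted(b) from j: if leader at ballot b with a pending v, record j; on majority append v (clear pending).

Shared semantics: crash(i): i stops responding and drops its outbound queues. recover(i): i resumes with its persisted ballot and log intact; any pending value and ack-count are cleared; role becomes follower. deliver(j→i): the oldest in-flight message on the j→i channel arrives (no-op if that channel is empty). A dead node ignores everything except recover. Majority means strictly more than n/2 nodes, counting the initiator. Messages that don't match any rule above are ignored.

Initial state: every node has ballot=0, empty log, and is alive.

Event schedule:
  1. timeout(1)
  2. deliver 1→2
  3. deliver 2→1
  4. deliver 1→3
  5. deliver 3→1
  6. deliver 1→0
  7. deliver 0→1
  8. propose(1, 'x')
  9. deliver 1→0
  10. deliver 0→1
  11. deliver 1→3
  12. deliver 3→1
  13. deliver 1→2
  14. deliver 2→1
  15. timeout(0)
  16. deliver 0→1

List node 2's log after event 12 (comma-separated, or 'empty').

empty

e1 timeout(1): 1[cand,b=5,-]
e2 deliver 1→2: 2[foll,b=5,-]
e3 deliver 2→1: ·
e4 deliver 1→3: 3[foll,b=5,-]
e5 deliver 3→1: 1[lead,b=5,-]
e6 deliver 1→0: 0[foll,b=5,-]
e7 deliver 0→1: ·
e8 propose(1,'x'): ·
e9 deliver 1→0: 0[foll,b=5,x]
e10 deliver 0→1: ·
e11 deliver 1→3: 3[foll,b=5,x]
e12 deliver 3→1: 1[lead,b=5,x]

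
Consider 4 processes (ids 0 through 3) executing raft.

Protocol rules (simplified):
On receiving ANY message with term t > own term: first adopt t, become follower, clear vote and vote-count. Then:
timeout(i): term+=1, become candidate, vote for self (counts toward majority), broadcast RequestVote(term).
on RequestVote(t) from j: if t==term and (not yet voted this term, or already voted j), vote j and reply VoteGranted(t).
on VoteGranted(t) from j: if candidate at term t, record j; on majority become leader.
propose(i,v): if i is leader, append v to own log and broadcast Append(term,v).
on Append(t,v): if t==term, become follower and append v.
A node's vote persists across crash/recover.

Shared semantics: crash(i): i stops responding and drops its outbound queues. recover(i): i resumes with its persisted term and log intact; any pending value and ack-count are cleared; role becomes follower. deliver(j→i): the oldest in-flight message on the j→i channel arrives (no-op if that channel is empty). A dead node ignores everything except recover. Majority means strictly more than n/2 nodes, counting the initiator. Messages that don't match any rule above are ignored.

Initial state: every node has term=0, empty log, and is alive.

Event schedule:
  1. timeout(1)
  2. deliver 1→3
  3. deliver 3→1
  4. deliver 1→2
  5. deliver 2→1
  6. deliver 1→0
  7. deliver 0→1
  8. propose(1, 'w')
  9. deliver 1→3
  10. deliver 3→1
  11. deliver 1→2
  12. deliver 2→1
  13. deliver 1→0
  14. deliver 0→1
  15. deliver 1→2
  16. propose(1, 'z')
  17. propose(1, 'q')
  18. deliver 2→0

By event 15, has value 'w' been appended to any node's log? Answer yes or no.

e1 timeout(1): 1[cand,t=1,-]
e2 deliver 1→3: 3[foll,t=1,-]
e3 deliver 3→1: ·
e4 deliver 1→2: 2[foll,t=1,-]
e5 deliver 2→1: 1[lead,t=1,-]
e6 deliver 1→0: 0[foll,t=1,-]
e7 deliver 0→1: ·
e8 propose(1,'w'): 1[lead,t=1,w]
e9 deliver 1→3: 3[foll,t=1,w]
e10 deliver 3→1: ·
e11 deliver 1→2: 2[foll,t=1,w]
e12 deliver 2→1: ·
e13 deliver 1→0: 0[foll,t=1,w]
e14 deliver 0→1: ·
e15 deliver 1→2: ·

yes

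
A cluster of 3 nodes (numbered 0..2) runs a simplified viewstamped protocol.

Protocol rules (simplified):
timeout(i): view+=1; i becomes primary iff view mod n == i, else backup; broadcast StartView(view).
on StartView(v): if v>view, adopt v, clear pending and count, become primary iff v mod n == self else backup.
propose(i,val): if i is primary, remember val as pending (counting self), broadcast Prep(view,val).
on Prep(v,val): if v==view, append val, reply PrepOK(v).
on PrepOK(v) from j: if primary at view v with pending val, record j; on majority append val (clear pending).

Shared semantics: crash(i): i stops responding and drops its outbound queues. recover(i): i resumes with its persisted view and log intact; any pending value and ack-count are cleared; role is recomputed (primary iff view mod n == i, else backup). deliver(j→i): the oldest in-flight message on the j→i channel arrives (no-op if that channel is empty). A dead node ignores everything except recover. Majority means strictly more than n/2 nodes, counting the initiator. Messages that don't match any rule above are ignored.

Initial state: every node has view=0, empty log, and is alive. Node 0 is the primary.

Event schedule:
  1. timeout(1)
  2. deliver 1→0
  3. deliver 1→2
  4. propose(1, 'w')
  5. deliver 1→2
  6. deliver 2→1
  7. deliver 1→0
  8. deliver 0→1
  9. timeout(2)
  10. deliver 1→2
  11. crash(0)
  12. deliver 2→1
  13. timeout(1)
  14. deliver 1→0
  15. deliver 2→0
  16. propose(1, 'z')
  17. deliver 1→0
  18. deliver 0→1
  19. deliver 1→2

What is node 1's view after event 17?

step 1 timeout(1): 1={prim,v=1,log=-}
step 2 deliver 1→0: 0={back,v=1,log=-}
step 3 deliver 1→2: 2={back,v=1,log=-}
step 4 propose(1,'w'): —
step 5 deliver 1→2: 2={back,v=1,log=w}
step 6 deliver 2→1: 1={prim,v=1,log=w}
step 7 deliver 1→0: 0={back,v=1,log=w}
step 8 deliver 0→1: —
step 9 timeout(2): 2={prim,v=2,log=w}
step 10 deliver 1→2: —
step 11 crash(0): 0={✗back,v=1,log=w}
step 12 deliver 2→1: 1={back,v=2,log=w}
step 13 timeout(1): 1={back,v=3,log=w}
step 14 deliver 1→0: —
step 15 deliver 2→0: —
step 16 propose(1,'z'): —
step 17 deliver 1→0: —

3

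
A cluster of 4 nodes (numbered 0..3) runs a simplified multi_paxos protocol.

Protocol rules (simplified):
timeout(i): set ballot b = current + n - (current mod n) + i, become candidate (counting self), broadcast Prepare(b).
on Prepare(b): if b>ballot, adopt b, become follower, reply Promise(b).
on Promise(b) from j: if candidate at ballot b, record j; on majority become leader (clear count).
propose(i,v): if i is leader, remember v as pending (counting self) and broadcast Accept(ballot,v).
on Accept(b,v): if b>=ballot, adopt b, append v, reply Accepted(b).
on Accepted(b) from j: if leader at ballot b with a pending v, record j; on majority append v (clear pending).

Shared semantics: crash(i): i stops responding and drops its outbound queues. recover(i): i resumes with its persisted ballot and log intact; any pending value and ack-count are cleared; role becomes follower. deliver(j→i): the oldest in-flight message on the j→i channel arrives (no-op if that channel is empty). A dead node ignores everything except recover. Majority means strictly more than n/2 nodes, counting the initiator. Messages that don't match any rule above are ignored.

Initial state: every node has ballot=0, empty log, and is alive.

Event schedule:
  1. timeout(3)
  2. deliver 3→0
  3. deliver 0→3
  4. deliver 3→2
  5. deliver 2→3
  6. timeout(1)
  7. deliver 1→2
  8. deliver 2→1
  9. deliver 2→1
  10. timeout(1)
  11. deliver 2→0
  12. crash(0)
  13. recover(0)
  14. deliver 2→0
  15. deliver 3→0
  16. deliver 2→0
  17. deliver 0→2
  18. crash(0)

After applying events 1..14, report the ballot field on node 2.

step 1 timeout(3): 3={cand,b=7,log=-}
step 2 deliver 3→0: 0={foll,b=7,log=-}
step 3 deliver 0→3: —
step 4 deliver 3→2: 2={foll,b=7,log=-}
step 5 deliver 2→3: 3={lead,b=7,log=-}
step 6 timeout(1): 1={cand,b=5,log=-}
step 7 deliver 1→2: —
step 8 deliver 2→1: —
step 9 deliver 2→1: —
step 10 timeout(1): 1={cand,b=9,log=-}
step 11 deliver 2→0: —
step 12 crash(0): 0={✗foll,b=7,log=-}
step 13 recover(0): 0={foll,b=7,log=-}
step 14 deliver 2→0: —

7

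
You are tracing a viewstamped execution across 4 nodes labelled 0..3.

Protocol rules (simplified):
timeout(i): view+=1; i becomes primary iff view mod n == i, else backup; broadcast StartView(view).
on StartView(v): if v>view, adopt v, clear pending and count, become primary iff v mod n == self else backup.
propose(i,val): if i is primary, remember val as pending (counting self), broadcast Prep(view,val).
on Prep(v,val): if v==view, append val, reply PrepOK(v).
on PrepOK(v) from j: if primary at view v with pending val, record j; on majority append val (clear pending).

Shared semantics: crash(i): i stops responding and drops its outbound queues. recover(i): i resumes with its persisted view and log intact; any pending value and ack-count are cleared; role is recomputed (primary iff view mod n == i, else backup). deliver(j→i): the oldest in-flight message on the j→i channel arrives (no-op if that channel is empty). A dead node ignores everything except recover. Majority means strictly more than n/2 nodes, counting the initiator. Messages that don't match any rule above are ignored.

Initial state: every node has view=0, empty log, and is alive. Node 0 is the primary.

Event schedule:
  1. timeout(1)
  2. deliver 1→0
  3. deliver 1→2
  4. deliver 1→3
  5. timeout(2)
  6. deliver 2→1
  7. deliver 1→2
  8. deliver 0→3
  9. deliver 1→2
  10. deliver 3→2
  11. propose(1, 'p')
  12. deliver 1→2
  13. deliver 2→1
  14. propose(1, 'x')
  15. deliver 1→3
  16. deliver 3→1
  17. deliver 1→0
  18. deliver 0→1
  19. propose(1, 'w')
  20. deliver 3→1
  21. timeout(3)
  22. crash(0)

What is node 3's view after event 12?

1. timeout(1):  <1:prim v1 ->
2. deliver 1→0:  <0:back v1 ->
3. deliver 1→2:  <2:back v1 ->
4. deliver 1→3:  <3:back v1 ->
5. timeout(2):  <2:prim v2 ->
6. deliver 2→1:  <1:back v2 ->
7. deliver 1→2:  nop
8. deliver 0→3:  nop
9. deliver 1→2:  nop
10. deliver 3→2:  nop
11. propose(1,'p'):  nop
12. deliver 1→2:  nop

1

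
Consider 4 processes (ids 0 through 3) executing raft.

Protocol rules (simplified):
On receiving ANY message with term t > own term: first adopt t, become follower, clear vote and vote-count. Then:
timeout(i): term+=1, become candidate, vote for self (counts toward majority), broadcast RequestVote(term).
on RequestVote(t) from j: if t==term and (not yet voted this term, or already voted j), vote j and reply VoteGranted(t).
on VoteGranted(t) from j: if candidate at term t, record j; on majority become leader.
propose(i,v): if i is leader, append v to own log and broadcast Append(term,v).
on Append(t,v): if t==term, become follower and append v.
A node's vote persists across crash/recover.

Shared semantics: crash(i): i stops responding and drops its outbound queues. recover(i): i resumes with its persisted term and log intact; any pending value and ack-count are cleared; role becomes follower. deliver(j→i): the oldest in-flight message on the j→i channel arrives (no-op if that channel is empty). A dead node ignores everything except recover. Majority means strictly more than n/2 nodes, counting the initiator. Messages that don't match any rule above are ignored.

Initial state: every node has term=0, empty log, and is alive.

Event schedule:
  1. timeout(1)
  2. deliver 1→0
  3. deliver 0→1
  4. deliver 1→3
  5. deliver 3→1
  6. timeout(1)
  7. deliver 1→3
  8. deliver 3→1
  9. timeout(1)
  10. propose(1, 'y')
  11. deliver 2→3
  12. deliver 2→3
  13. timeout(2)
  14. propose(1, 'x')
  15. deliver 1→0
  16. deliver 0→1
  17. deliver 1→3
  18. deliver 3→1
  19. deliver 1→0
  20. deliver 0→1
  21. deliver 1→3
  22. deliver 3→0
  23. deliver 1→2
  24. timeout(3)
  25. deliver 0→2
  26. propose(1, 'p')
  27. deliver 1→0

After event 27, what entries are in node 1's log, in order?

e1 timeout(1): 1[cand,t=1,-]
e2 deliver 1→0: 0[foll,t=1,-]
e3 deliver 0→1: ·
e4 deliver 1→3: 3[foll,t=1,-]
e5 deliver 3→1: 1[lead,t=1,-]
e6 timeout(1): 1[cand,t=2,-]
e7 deliver 1→3: 3[foll,t=2,-]
e8 deliver 3→1: ·
e9 timeout(1): 1[cand,t=3,-]
e10 propose(1,'y'): ·
e11 deliver 2→3: ·
e12 deliver 2→3: ·
e13 timeout(2): 2[cand,t=1,-]
e14 propose(1,'x'): ·
e15 deliver 1→0: 0[foll,t=2,-]
e16 deliver 0→1: ·
e17 deliver 1→3: 3[foll,t=3,-]
e18 deliver 3→1: ·
e19 deliver 1→0: 0[foll,t=3,-]
e20 deliver 0→1: 1[lead,t=3,-]
e21 deliver 1→3: ·
e22 deliver 3→0: ·
e23 deliver 1→2: ·
e24 timeout(3): 3[cand,t=4,-]
e25 deliver 0→2: ·
e26 propose(1,'p'): 1[lead,t=3,p]
e27 deliver 1→0: 0[foll,t=3,p]

p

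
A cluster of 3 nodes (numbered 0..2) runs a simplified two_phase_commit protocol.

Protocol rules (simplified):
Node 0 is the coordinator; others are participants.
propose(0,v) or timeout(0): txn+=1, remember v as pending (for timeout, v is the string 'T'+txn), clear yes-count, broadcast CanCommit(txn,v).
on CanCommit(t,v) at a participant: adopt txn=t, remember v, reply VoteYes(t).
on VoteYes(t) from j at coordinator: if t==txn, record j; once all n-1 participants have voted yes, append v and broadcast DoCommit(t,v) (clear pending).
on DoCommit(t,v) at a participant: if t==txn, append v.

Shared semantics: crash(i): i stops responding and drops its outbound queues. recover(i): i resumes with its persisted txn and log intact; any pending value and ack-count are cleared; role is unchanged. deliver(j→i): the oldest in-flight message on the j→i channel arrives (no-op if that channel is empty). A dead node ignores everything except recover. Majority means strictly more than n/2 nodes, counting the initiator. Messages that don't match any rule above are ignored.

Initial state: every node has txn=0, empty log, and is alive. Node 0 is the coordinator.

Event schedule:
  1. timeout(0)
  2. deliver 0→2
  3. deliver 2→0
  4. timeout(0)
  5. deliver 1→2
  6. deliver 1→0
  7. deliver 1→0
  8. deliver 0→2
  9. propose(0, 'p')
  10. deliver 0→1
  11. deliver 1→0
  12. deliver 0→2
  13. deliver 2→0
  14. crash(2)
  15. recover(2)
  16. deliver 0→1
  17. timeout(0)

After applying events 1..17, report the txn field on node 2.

3

after 1 — timeout(0): n0:coor/t1/[-]
after 2 — deliver 0→2: n2:part/t1/[-]
after 3 — deliver 2→0: ·
after 4 — timeout(0): n0:coor/t2/[-]
after 5 — deliver 1→2: ·
after 6 — deliver 1→0: ·
after 7 — deliver 1→0: ·
after 8 — deliver 0→2: n2:part/t2/[-]
after 9 — propose(0,'p'): n0:coor/t3/[-]
after 10 — deliver 0→1: n1:part/t1/[-]
after 11 — deliver 1→0: ·
after 12 — deliver 0→2: n2:part/t3/[-]
after 13 — deliver 2→0: ·
after 14 — crash(2): n2:✗part/t3/[-]
after 15 — recover(2): n2:part/t3/[-]
after 16 — deliver 0→1: n1:part/t2/[-]
after 17 — timeout(0): n0:coor/t4/[-]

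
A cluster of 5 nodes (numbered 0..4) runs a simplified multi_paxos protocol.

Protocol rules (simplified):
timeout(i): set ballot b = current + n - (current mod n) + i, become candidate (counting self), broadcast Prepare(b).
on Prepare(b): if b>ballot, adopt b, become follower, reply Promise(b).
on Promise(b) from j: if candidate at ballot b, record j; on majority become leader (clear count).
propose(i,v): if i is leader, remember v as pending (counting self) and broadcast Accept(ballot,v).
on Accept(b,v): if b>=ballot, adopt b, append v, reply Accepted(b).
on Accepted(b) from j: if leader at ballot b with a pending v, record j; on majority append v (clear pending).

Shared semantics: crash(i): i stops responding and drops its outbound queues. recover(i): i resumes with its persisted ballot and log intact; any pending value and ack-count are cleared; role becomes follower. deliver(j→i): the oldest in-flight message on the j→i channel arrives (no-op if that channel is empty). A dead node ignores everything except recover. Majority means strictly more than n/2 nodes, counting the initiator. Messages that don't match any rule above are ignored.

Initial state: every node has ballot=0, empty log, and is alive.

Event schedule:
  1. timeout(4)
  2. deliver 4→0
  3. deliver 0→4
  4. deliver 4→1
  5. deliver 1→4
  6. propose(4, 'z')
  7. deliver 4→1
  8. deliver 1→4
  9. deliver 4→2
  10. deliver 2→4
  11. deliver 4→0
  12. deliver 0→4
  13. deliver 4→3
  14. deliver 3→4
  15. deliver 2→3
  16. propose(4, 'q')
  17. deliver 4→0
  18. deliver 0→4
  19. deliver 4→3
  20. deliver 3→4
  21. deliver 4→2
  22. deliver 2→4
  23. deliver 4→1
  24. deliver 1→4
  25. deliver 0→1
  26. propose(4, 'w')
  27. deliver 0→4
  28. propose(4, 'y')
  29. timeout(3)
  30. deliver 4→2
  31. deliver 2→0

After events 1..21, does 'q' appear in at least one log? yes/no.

yes

after 1 — timeout(4): n4:cand/b9/[-]
after 2 — deliver 4→0: n0:foll/b9/[-]
after 3 — deliver 0→4: ·
after 4 — deliver 4→1: n1:foll/b9/[-]
after 5 — deliver 1→4: n4:lead/b9/[-]
after 6 — propose(4,'z'): ·
after 7 — deliver 4→1: n1:foll/b9/[z]
after 8 — deliver 1→4: ·
after 9 — deliver 4→2: n2:foll/b9/[-]
after 10 — deliver 2→4: ·
after 11 — deliver 4→0: n0:foll/b9/[z]
after 12 — deliver 0→4: n4:lead/b9/[z]
after 13 — deliver 4→3: n3:foll/b9/[-]
after 14 — deliver 3→4: ·
after 15 — deliver 2→3: ·
after 16 — propose(4,'q'): ·
after 17 — deliver 4→0: n0:foll/b9/[z,q]
after 18 — deliver 0→4: ·
after 19 — deliver 4→3: n3:foll/b9/[z]
after 20 — deliver 3→4: n4:lead/b9/[z,q]
after 21 — deliver 4→2: n2:foll/b9/[z]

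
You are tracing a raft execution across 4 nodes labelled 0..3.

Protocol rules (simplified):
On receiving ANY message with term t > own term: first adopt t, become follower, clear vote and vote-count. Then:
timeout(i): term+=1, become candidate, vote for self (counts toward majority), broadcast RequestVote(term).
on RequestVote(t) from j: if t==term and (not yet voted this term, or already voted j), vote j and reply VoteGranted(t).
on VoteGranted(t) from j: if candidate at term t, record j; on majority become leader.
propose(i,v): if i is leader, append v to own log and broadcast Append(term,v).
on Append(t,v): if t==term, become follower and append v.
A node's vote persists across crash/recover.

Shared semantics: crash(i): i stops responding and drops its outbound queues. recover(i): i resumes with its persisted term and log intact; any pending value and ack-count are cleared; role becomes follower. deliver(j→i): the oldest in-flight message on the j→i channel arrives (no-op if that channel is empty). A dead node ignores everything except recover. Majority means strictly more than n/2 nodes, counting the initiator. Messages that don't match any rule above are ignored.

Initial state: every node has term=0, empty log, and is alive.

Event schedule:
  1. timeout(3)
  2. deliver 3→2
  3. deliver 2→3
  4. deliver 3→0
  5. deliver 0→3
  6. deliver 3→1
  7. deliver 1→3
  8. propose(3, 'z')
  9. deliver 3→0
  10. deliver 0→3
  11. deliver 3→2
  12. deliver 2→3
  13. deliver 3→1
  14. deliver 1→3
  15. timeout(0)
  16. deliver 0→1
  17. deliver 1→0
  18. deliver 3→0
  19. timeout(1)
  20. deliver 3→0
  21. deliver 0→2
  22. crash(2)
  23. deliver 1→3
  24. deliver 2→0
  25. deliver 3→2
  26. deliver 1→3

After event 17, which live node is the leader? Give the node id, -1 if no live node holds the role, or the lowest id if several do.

[1] timeout(3) → N3(cand t1 [-])
[2] deliver 3→2 → N2(foll t1 [-])
[3] deliver 2→3 → ∅
[4] deliver 3→0 → N0(foll t1 [-])
[5] deliver 0→3 → N3(lead t1 [-])
[6] deliver 3→1 → N1(foll t1 [-])
[7] deliver 1→3 → ∅
[8] propose(3,'z') → N3(lead t1 [z])
[9] deliver 3→0 → N0(foll t1 [z])
[10] deliver 0→3 → ∅
[11] deliver 3→2 → N2(foll t1 [z])
[12] deliver 2→3 → ∅
[13] deliver 3→1 → N1(foll t1 [z])
[14] deliver 1→3 → ∅
[15] timeout(0) → N0(cand t2 [z])
[16] deliver 0→1 → N1(foll t2 [z])
[17] deliver 1→0 → ∅

3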